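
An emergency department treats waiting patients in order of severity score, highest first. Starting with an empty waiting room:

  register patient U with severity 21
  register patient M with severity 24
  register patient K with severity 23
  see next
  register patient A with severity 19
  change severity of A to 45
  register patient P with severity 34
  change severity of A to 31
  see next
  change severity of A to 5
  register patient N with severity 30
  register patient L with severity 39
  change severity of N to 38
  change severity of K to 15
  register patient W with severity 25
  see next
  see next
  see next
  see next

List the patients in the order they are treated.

M → P → L → N → W → U

add U (severity 21) → {U:21}
add M (severity 24) → {M:24, U:21}
add K (severity 23) → {M:24, K:23, U:21}
see next → M; now {K:23, U:21}
add A (severity 19) → {K:23, U:21, A:19}
update A to severity 45 → {A:45, K:23, U:21}
add P (severity 34) → {A:45, P:34, K:23, U:21}
update A to severity 31 → {P:34, A:31, K:23, U:21}
see next → P; now {A:31, K:23, U:21}
update A to severity 5 → {K:23, U:21, A:5}
add N (severity 30) → {N:30, K:23, U:21, A:5}
add L (severity 39) → {L:39, N:30, K:23, U:21, A:5}
update N to severity 38 → {L:39, N:38, K:23, U:21, A:5}
update K to severity 15 → {L:39, N:38, U:21, K:15, A:5}
add W (severity 25) → {L:39, N:38, W:25, U:21, K:15, A:5}
see next → L; now {N:38, W:25, U:21, K:15, A:5}
see next → N; now {W:25, U:21, K:15, A:5}
see next → W; now {U:21, K:15, A:5}
see next → U; now {K:15, A:5}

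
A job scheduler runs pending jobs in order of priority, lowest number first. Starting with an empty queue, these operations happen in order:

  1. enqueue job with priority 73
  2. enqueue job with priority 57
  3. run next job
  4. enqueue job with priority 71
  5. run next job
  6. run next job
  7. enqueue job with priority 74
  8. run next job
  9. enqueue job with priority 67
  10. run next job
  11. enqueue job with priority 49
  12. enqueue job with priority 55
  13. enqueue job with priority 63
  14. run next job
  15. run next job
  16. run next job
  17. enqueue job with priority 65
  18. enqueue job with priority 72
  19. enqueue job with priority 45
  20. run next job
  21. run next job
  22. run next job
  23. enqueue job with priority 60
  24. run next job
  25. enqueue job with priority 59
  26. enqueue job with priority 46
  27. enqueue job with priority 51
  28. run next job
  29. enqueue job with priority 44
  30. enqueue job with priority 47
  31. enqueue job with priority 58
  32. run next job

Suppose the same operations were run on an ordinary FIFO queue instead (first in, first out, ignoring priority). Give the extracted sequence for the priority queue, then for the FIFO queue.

insert 73 → {73}
insert 57 → {57, 73}
run next job → 57; now {73}
insert 71 → {71, 73}
run next job → 71; now {73}
run next job → 73; now {}
insert 74 → {74}
run next job → 74; now {}
insert 67 → {67}
run next job → 67; now {}
insert 49 → {49}
insert 55 → {49, 55}
insert 63 → {49, 55, 63}
run next job → 49; now {55, 63}
run next job → 55; now {63}
run next job → 63; now {}
insert 65 → {65}
insert 72 → {65, 72}
insert 45 → {45, 65, 72}
run next job → 45; now {65, 72}
run next job → 65; now {72}
run next job → 72; now {}
insert 60 → {60}
run next job → 60; now {}
insert 59 → {59}
insert 46 → {46, 59}
insert 51 → {46, 51, 59}
run next job → 46; now {51, 59}
insert 44 → {44, 51, 59}
insert 47 → {44, 47, 51, 59}
insert 58 → {44, 47, 51, 58, 59}
run next job → 44; now {47, 51, 58, 59}

priority queue: [57, 71, 73, 74, 67, 49, 55, 63, 45, 65, 72, 60, 46, 44]; FIFO queue: 73 → 57 → 71 → 74 → 67 → 49 → 55 → 63 → 65 → 72 → 45 → 60 → 59 → 46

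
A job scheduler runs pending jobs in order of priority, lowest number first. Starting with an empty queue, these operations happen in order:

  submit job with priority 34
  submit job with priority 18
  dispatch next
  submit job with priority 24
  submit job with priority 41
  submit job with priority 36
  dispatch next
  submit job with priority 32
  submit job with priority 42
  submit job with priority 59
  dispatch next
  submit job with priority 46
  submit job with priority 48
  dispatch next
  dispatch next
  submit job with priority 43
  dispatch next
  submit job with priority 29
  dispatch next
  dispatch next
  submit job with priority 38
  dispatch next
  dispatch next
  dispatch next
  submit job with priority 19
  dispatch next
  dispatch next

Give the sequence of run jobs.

[18, 24, 32, 34, 36, 41, 29, 42, 38, 43, 46, 19, 48]

insert 34 → {34}
insert 18 → {18, 34}
dispatch next → 18; now {34}
insert 24 → {24, 34}
insert 41 → {24, 34, 41}
insert 36 → {24, 34, 36, 41}
dispatch next → 24; now {34, 36, 41}
insert 32 → {32, 34, 36, 41}
insert 42 → {32, 34, 36, 41, 42}
insert 59 → {32, 34, 36, 41, 42, 59}
dispatch next → 32; now {34, 36, 41, 42, 59}
insert 46 → {34, 36, 41, 42, 46, 59}
insert 48 → {34, 36, 41, 42, 46, 48, 59}
dispatch next → 34; now {36, 41, 42, 46, 48, 59}
dispatch next → 36; now {41, 42, 46, 48, 59}
insert 43 → {41, 42, 43, 46, 48, 59}
dispatch next → 41; now {42, 43, 46, 48, 59}
insert 29 → {29, 42, 43, 46, 48, 59}
dispatch next → 29; now {42, 43, 46, 48, 59}
dispatch next → 42; now {43, 46, 48, 59}
insert 38 → {38, 43, 46, 48, 59}
dispatch next → 38; now {43, 46, 48, 59}
dispatch next → 43; now {46, 48, 59}
dispatch next → 46; now {48, 59}
insert 19 → {19, 48, 59}
dispatch next → 19; now {48, 59}
dispatch next → 48; now {59}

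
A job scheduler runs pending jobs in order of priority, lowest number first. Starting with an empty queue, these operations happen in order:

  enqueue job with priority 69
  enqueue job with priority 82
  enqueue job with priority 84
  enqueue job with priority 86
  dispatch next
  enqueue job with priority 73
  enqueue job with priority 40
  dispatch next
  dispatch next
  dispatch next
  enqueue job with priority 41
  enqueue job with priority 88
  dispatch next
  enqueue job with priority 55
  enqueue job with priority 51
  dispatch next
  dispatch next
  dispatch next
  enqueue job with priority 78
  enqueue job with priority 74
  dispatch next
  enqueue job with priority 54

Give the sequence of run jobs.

insert 69 → {69}
insert 82 → {69, 82}
insert 84 → {69, 82, 84}
insert 86 → {69, 82, 84, 86}
dispatch next → 69; now {82, 84, 86}
insert 73 → {73, 82, 84, 86}
insert 40 → {40, 73, 82, 84, 86}
dispatch next → 40; now {73, 82, 84, 86}
dispatch next → 73; now {82, 84, 86}
dispatch next → 82; now {84, 86}
insert 41 → {41, 84, 86}
insert 88 → {41, 84, 86, 88}
dispatch next → 41; now {84, 86, 88}
insert 55 → {55, 84, 86, 88}
insert 51 → {51, 55, 84, 86, 88}
dispatch next → 51; now {55, 84, 86, 88}
dispatch next → 55; now {84, 86, 88}
dispatch next → 84; now {86, 88}
insert 78 → {78, 86, 88}
insert 74 → {74, 78, 86, 88}
dispatch next → 74; now {78, 86, 88}
insert 54 → {54, 78, 86, 88}

[69, 40, 73, 82, 41, 51, 55, 84, 74]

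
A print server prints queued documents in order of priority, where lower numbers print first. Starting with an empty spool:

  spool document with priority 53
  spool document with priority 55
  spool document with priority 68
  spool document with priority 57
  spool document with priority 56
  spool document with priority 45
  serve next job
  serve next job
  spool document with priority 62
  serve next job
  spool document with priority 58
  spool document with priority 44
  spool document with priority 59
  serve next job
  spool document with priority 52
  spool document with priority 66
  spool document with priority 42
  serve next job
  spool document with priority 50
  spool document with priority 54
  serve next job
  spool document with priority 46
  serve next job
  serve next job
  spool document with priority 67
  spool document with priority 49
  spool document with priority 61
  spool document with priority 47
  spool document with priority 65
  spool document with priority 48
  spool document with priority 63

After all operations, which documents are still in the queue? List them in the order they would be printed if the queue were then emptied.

insert 53 → {53}
insert 55 → {53, 55}
insert 68 → {53, 55, 68}
insert 57 → {53, 55, 57, 68}
insert 56 → {53, 55, 56, 57, 68}
insert 45 → {45, 53, 55, 56, 57, 68}
serve next job → 45; now {53, 55, 56, 57, 68}
serve next job → 53; now {55, 56, 57, 68}
insert 62 → {55, 56, 57, 62, 68}
serve next job → 55; now {56, 57, 62, 68}
insert 58 → {56, 57, 58, 62, 68}
insert 44 → {44, 56, 57, 58, 62, 68}
insert 59 → {44, 56, 57, 58, 59, 62, 68}
serve next job → 44; now {56, 57, 58, 59, 62, 68}
insert 52 → {52, 56, 57, 58, 59, 62, 68}
insert 66 → {52, 56, 57, 58, 59, 62, 66, 68}
insert 42 → {42, 52, 56, 57, 58, 59, 62, 66, 68}
serve next job → 42; now {52, 56, 57, 58, 59, 62, 66, 68}
insert 50 → {50, 52, 56, 57, 58, 59, 62, 66, 68}
insert 54 → {50, 52, 54, 56, 57, 58, 59, 62, 66, 68}
serve next job → 50; now {52, 54, 56, 57, 58, 59, 62, 66, 68}
insert 46 → {46, 52, 54, 56, 57, 58, 59, 62, 66, 68}
serve next job → 46; now {52, 54, 56, 57, 58, 59, 62, 66, 68}
serve next job → 52; now {54, 56, 57, 58, 59, 62, 66, 68}
insert 67 → {54, 56, 57, 58, 59, 62, 66, 67, 68}
insert 49 → {49, 54, 56, 57, 58, 59, 62, 66, 67, 68}
insert 61 → {49, 54, 56, 57, 58, 59, 61, 62, 66, 67, 68}
insert 47 → {47, 49, 54, 56, 57, 58, 59, 61, 62, 66, 67, 68}
insert 65 → {47, 49, 54, 56, 57, 58, 59, 61, 62, 65, 66, 67, 68}
insert 48 → {47, 48, 49, 54, 56, 57, 58, 59, 61, 62, 65, 66, 67, 68}
insert 63 → {47, 48, 49, 54, 56, 57, 58, 59, 61, 62, 63, 65, 66, 67, 68}

47 → 48 → 49 → 54 → 56 → 57 → 58 → 59 → 61 → 62 → 63 → 65 → 66 → 67 → 68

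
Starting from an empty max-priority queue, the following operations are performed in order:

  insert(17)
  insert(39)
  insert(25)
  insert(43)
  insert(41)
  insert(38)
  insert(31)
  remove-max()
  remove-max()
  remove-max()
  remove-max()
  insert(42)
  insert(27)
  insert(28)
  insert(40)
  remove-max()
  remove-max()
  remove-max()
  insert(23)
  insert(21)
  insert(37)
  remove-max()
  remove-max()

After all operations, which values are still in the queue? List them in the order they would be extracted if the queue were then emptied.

insert 17 → {17}
insert 39 → {39, 17}
insert 25 → {39, 25, 17}
insert 43 → {43, 39, 25, 17}
insert 41 → {43, 41, 39, 25, 17}
insert 38 → {43, 41, 39, 38, 25, 17}
insert 31 → {43, 41, 39, 38, 31, 25, 17}
remove-max → 43; now {41, 39, 38, 31, 25, 17}
remove-max → 41; now {39, 38, 31, 25, 17}
remove-max → 39; now {38, 31, 25, 17}
remove-max → 38; now {31, 25, 17}
insert 42 → {42, 31, 25, 17}
insert 27 → {42, 31, 27, 25, 17}
insert 28 → {42, 31, 28, 27, 25, 17}
insert 40 → {42, 40, 31, 28, 27, 25, 17}
remove-max → 42; now {40, 31, 28, 27, 25, 17}
remove-max → 40; now {31, 28, 27, 25, 17}
remove-max → 31; now {28, 27, 25, 17}
insert 23 → {28, 27, 25, 23, 17}
insert 21 → {28, 27, 25, 23, 21, 17}
insert 37 → {37, 28, 27, 25, 23, 21, 17}
remove-max → 37; now {28, 27, 25, 23, 21, 17}
remove-max → 28; now {27, 25, 23, 21, 17}

27, 25, 23, 21, 17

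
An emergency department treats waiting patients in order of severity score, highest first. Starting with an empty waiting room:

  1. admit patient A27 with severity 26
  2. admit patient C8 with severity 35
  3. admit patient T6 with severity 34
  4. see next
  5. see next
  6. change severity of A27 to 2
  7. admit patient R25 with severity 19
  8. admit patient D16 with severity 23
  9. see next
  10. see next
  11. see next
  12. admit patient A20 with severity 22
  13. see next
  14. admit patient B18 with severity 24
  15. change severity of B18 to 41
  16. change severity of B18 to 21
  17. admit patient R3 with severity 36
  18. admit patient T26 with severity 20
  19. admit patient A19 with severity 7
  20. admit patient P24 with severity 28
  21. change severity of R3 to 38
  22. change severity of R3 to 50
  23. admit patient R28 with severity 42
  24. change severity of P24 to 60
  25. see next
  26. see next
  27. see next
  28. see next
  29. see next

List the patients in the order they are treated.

add A27 (severity 26) → {A27:26}
add C8 (severity 35) → {C8:35, A27:26}
add T6 (severity 34) → {C8:35, T6:34, A27:26}
see next → C8; now {T6:34, A27:26}
see next → T6; now {A27:26}
update A27 to severity 2 → {A27:2}
add R25 (severity 19) → {R25:19, A27:2}
add D16 (severity 23) → {D16:23, R25:19, A27:2}
see next → D16; now {R25:19, A27:2}
see next → R25; now {A27:2}
see next → A27; now {}
add A20 (severity 22) → {A20:22}
see next → A20; now {}
add B18 (severity 24) → {B18:24}
update B18 to severity 41 → {B18:41}
update B18 to severity 21 → {B18:21}
add R3 (severity 36) → {R3:36, B18:21}
add T26 (severity 20) → {R3:36, B18:21, T26:20}
add A19 (severity 7) → {R3:36, B18:21, T26:20, A19:7}
add P24 (severity 28) → {R3:36, P24:28, B18:21, T26:20, A19:7}
update R3 to severity 38 → {R3:38, P24:28, B18:21, T26:20, A19:7}
update R3 to severity 50 → {R3:50, P24:28, B18:21, T26:20, A19:7}
add R28 (severity 42) → {R3:50, R28:42, P24:28, B18:21, T26:20, A19:7}
update P24 to severity 60 → {P24:60, R3:50, R28:42, B18:21, T26:20, A19:7}
see next → P24; now {R3:50, R28:42, B18:21, T26:20, A19:7}
see next → R3; now {R28:42, B18:21, T26:20, A19:7}
see next → R28; now {B18:21, T26:20, A19:7}
see next → B18; now {T26:20, A19:7}
see next → T26; now {A19:7}

C8, T6, D16, R25, A27, A20, P24, R3, R28, B18, T26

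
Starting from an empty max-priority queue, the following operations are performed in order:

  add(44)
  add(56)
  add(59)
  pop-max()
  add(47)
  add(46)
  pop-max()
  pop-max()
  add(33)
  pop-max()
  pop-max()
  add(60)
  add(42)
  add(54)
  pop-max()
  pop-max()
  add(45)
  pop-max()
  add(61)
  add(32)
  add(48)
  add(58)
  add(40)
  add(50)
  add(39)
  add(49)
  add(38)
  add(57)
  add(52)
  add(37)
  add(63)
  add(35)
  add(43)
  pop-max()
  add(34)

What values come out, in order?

59 → 56 → 47 → 46 → 44 → 60 → 54 → 45 → 63

insert 44 → {44}
insert 56 → {56, 44}
insert 59 → {59, 56, 44}
pop-max → 59; now {56, 44}
insert 47 → {56, 47, 44}
insert 46 → {56, 47, 46, 44}
pop-max → 56; now {47, 46, 44}
pop-max → 47; now {46, 44}
insert 33 → {46, 44, 33}
pop-max → 46; now {44, 33}
pop-max → 44; now {33}
insert 60 → {60, 33}
insert 42 → {60, 42, 33}
insert 54 → {60, 54, 42, 33}
pop-max → 60; now {54, 42, 33}
pop-max → 54; now {42, 33}
insert 45 → {45, 42, 33}
pop-max → 45; now {42, 33}
insert 61 → {61, 42, 33}
insert 32 → {61, 42, 33, 32}
insert 48 → {61, 48, 42, 33, 32}
insert 58 → {61, 58, 48, 42, 33, 32}
insert 40 → {61, 58, 48, 42, 40, 33, 32}
insert 50 → {61, 58, 50, 48, 42, 40, 33, 32}
insert 39 → {61, 58, 50, 48, 42, 40, 39, 33, 32}
insert 49 → {61, 58, 50, 49, 48, 42, 40, 39, 33, 32}
insert 38 → {61, 58, 50, 49, 48, 42, 40, 39, 38, 33, 32}
insert 57 → {61, 58, 57, 50, 49, 48, 42, 40, 39, 38, 33, 32}
insert 52 → {61, 58, 57, 52, 50, 49, 48, 42, 40, 39, 38, 33, 32}
insert 37 → {61, 58, 57, 52, 50, 49, 48, 42, 40, 39, 38, 37, 33, 32}
insert 63 → {63, 61, 58, 57, 52, 50, 49, 48, 42, 40, 39, 38, 37, 33, 32}
insert 35 → {63, 61, 58, 57, 52, 50, 49, 48, 42, 40, 39, 38, 37, 35, 33, 32}
insert 43 → {63, 61, 58, 57, 52, 50, 49, 48, 43, 42, 40, 39, 38, 37, 35, 33, 32}
pop-max → 63; now {61, 58, 57, 52, 50, 49, 48, 43, 42, 40, 39, 38, 37, 35, 33, 32}
insert 34 → {61, 58, 57, 52, 50, 49, 48, 43, 42, 40, 39, 38, 37, 35, 34, 33, 32}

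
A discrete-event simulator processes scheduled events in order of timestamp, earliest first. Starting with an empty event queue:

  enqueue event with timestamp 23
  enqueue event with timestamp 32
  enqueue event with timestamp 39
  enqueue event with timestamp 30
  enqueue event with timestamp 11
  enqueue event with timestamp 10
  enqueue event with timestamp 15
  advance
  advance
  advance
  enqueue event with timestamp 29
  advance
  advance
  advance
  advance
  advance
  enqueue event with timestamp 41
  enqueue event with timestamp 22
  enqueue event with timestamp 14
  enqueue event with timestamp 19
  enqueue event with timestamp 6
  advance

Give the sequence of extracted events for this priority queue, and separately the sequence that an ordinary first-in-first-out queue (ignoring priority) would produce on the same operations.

priority queue: 10, 11, 15, 23, 29, 30, 32, 39, 6; FIFO queue: 23 → 32 → 39 → 30 → 11 → 10 → 15 → 29 → 41

insert 23 → {23}
insert 32 → {23, 32}
insert 39 → {23, 32, 39}
insert 30 → {23, 30, 32, 39}
insert 11 → {11, 23, 30, 32, 39}
insert 10 → {10, 11, 23, 30, 32, 39}
insert 15 → {10, 11, 15, 23, 30, 32, 39}
advance → 10; now {11, 15, 23, 30, 32, 39}
advance → 11; now {15, 23, 30, 32, 39}
advance → 15; now {23, 30, 32, 39}
insert 29 → {23, 29, 30, 32, 39}
advance → 23; now {29, 30, 32, 39}
advance → 29; now {30, 32, 39}
advance → 30; now {32, 39}
advance → 32; now {39}
advance → 39; now {}
insert 41 → {41}
insert 22 → {22, 41}
insert 14 → {14, 22, 41}
insert 19 → {14, 19, 22, 41}
insert 6 → {6, 14, 19, 22, 41}
advance → 6; now {14, 19, 22, 41}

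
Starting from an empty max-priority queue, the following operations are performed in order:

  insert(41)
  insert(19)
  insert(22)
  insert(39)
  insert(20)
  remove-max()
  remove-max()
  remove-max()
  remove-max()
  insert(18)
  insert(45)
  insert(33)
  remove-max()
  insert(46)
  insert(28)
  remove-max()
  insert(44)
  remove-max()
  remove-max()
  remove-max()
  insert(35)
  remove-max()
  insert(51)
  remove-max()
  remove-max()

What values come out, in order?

[41, 39, 22, 20, 45, 46, 44, 33, 28, 35, 51, 19]

insert 41 → {41}
insert 19 → {41, 19}
insert 22 → {41, 22, 19}
insert 39 → {41, 39, 22, 19}
insert 20 → {41, 39, 22, 20, 19}
remove-max → 41; now {39, 22, 20, 19}
remove-max → 39; now {22, 20, 19}
remove-max → 22; now {20, 19}
remove-max → 20; now {19}
insert 18 → {19, 18}
insert 45 → {45, 19, 18}
insert 33 → {45, 33, 19, 18}
remove-max → 45; now {33, 19, 18}
insert 46 → {46, 33, 19, 18}
insert 28 → {46, 33, 28, 19, 18}
remove-max → 46; now {33, 28, 19, 18}
insert 44 → {44, 33, 28, 19, 18}
remove-max → 44; now {33, 28, 19, 18}
remove-max → 33; now {28, 19, 18}
remove-max → 28; now {19, 18}
insert 35 → {35, 19, 18}
remove-max → 35; now {19, 18}
insert 51 → {51, 19, 18}
remove-max → 51; now {19, 18}
remove-max → 19; now {18}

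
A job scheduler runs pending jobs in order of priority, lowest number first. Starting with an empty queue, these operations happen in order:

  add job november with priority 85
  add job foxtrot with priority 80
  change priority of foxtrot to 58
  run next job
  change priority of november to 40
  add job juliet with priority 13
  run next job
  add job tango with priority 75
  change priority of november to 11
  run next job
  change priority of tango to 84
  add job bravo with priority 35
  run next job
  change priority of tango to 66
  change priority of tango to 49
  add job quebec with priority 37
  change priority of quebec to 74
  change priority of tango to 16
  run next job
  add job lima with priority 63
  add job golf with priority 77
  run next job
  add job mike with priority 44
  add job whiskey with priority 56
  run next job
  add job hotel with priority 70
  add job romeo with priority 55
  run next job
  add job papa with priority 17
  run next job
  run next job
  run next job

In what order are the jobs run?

foxtrot → juliet → november → bravo → tango → lima → mike → romeo → papa → whiskey → hotel

add november (priority 85) → {november:85}
add foxtrot (priority 80) → {foxtrot:80, november:85}
update foxtrot to priority 58 → {foxtrot:58, november:85}
run next job → foxtrot; now {november:85}
update november to priority 40 → {november:40}
add juliet (priority 13) → {juliet:13, november:40}
run next job → juliet; now {november:40}
add tango (priority 75) → {november:40, tango:75}
update november to priority 11 → {november:11, tango:75}
run next job → november; now {tango:75}
update tango to priority 84 → {tango:84}
add bravo (priority 35) → {bravo:35, tango:84}
run next job → bravo; now {tango:84}
update tango to priority 66 → {tango:66}
update tango to priority 49 → {tango:49}
add quebec (priority 37) → {quebec:37, tango:49}
update quebec to priority 74 → {tango:49, quebec:74}
update tango to priority 16 → {tango:16, quebec:74}
run next job → tango; now {quebec:74}
add lima (priority 63) → {lima:63, quebec:74}
add golf (priority 77) → {lima:63, quebec:74, golf:77}
run next job → lima; now {quebec:74, golf:77}
add mike (priority 44) → {mike:44, quebec:74, golf:77}
add whiskey (priority 56) → {mike:44, whiskey:56, quebec:74, golf:77}
run next job → mike; now {whiskey:56, quebec:74, golf:77}
add hotel (priority 70) → {whiskey:56, hotel:70, quebec:74, golf:77}
add romeo (priority 55) → {romeo:55, whiskey:56, hotel:70, quebec:74, golf:77}
run next job → romeo; now {whiskey:56, hotel:70, quebec:74, golf:77}
add papa (priority 17) → {papa:17, whiskey:56, hotel:70, quebec:74, golf:77}
run next job → papa; now {whiskey:56, hotel:70, quebec:74, golf:77}
run next job → whiskey; now {hotel:70, quebec:74, golf:77}
run next job → hotel; now {quebec:74, golf:77}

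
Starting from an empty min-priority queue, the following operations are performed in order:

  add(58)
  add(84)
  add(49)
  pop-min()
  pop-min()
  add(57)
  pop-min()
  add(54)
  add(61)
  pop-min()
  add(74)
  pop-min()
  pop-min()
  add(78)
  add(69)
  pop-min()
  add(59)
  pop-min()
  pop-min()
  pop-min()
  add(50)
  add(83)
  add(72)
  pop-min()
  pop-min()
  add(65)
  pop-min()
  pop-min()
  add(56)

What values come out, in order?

[49, 58, 57, 54, 61, 74, 69, 59, 78, 84, 50, 72, 65, 83]

insert 58 → {58}
insert 84 → {58, 84}
insert 49 → {49, 58, 84}
pop-min → 49; now {58, 84}
pop-min → 58; now {84}
insert 57 → {57, 84}
pop-min → 57; now {84}
insert 54 → {54, 84}
insert 61 → {54, 61, 84}
pop-min → 54; now {61, 84}
insert 74 → {61, 74, 84}
pop-min → 61; now {74, 84}
pop-min → 74; now {84}
insert 78 → {78, 84}
insert 69 → {69, 78, 84}
pop-min → 69; now {78, 84}
insert 59 → {59, 78, 84}
pop-min → 59; now {78, 84}
pop-min → 78; now {84}
pop-min → 84; now {}
insert 50 → {50}
insert 83 → {50, 83}
insert 72 → {50, 72, 83}
pop-min → 50; now {72, 83}
pop-min → 72; now {83}
insert 65 → {65, 83}
pop-min → 65; now {83}
pop-min → 83; now {}
insert 56 → {56}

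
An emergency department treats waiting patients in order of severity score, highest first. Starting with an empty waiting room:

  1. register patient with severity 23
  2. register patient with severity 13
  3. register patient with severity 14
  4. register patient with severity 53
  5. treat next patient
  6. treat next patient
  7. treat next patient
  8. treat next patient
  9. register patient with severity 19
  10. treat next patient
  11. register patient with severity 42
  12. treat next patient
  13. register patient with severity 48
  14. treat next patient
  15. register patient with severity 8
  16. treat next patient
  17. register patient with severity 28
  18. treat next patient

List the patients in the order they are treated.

[53, 23, 14, 13, 19, 42, 48, 8, 28]

insert 23 → {23}
insert 13 → {23, 13}
insert 14 → {23, 14, 13}
insert 53 → {53, 23, 14, 13}
treat next patient → 53; now {23, 14, 13}
treat next patient → 23; now {14, 13}
treat next patient → 14; now {13}
treat next patient → 13; now {}
insert 19 → {19}
treat next patient → 19; now {}
insert 42 → {42}
treat next patient → 42; now {}
insert 48 → {48}
treat next patient → 48; now {}
insert 8 → {8}
treat next patient → 8; now {}
insert 28 → {28}
treat next patient → 28; now {}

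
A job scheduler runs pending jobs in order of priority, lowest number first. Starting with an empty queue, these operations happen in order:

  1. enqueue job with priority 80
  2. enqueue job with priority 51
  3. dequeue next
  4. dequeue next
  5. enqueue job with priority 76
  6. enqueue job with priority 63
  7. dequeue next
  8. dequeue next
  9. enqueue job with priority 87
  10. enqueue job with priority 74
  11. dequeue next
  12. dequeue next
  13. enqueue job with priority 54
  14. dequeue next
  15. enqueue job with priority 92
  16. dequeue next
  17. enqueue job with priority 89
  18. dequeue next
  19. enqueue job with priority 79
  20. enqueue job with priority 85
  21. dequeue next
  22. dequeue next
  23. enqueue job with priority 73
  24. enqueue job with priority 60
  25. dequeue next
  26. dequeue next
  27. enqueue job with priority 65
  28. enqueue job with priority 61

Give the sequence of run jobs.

insert 80 → {80}
insert 51 → {51, 80}
dequeue next → 51; now {80}
dequeue next → 80; now {}
insert 76 → {76}
insert 63 → {63, 76}
dequeue next → 63; now {76}
dequeue next → 76; now {}
insert 87 → {87}
insert 74 → {74, 87}
dequeue next → 74; now {87}
dequeue next → 87; now {}
insert 54 → {54}
dequeue next → 54; now {}
insert 92 → {92}
dequeue next → 92; now {}
insert 89 → {89}
dequeue next → 89; now {}
insert 79 → {79}
insert 85 → {79, 85}
dequeue next → 79; now {85}
dequeue next → 85; now {}
insert 73 → {73}
insert 60 → {60, 73}
dequeue next → 60; now {73}
dequeue next → 73; now {}
insert 65 → {65}
insert 61 → {61, 65}

51 → 80 → 63 → 76 → 74 → 87 → 54 → 92 → 89 → 79 → 85 → 60 → 73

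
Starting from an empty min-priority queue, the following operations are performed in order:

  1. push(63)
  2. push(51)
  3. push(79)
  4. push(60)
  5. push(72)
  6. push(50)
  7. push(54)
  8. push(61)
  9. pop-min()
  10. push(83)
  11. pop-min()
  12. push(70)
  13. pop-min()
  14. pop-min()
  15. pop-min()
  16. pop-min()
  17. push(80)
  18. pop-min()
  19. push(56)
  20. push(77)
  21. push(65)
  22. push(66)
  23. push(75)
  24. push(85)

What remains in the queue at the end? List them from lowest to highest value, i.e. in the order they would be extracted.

insert 63 → {63}
insert 51 → {51, 63}
insert 79 → {51, 63, 79}
insert 60 → {51, 60, 63, 79}
insert 72 → {51, 60, 63, 72, 79}
insert 50 → {50, 51, 60, 63, 72, 79}
insert 54 → {50, 51, 54, 60, 63, 72, 79}
insert 61 → {50, 51, 54, 60, 61, 63, 72, 79}
pop-min → 50; now {51, 54, 60, 61, 63, 72, 79}
insert 83 → {51, 54, 60, 61, 63, 72, 79, 83}
pop-min → 51; now {54, 60, 61, 63, 72, 79, 83}
insert 70 → {54, 60, 61, 63, 70, 72, 79, 83}
pop-min → 54; now {60, 61, 63, 70, 72, 79, 83}
pop-min → 60; now {61, 63, 70, 72, 79, 83}
pop-min → 61; now {63, 70, 72, 79, 83}
pop-min → 63; now {70, 72, 79, 83}
insert 80 → {70, 72, 79, 80, 83}
pop-min → 70; now {72, 79, 80, 83}
insert 56 → {56, 72, 79, 80, 83}
insert 77 → {56, 72, 77, 79, 80, 83}
insert 65 → {56, 65, 72, 77, 79, 80, 83}
insert 66 → {56, 65, 66, 72, 77, 79, 80, 83}
insert 75 → {56, 65, 66, 72, 75, 77, 79, 80, 83}
insert 85 → {56, 65, 66, 72, 75, 77, 79, 80, 83, 85}

56, 65, 66, 72, 75, 77, 79, 80, 83, 85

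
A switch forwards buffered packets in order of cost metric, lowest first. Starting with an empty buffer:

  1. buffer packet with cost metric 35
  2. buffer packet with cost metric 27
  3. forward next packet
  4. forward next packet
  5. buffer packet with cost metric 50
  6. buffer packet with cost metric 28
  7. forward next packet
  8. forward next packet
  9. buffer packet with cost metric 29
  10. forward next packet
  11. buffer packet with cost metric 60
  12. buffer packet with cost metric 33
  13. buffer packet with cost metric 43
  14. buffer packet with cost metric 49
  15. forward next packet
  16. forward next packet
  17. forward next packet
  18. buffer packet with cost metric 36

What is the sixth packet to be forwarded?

insert 35 → {35}
insert 27 → {27, 35}
forward next packet → 27; now {35}
forward next packet → 35; now {}
insert 50 → {50}
insert 28 → {28, 50}
forward next packet → 28; now {50}
forward next packet → 50; now {}
insert 29 → {29}
forward next packet → 29; now {}
insert 60 → {60}
insert 33 → {33, 60}
insert 43 → {33, 43, 60}
insert 49 → {33, 43, 49, 60}
forward next packet → 33; now {43, 49, 60}
forward next packet → 43; now {49, 60}
forward next packet → 49; now {60}
insert 36 → {36, 60}

33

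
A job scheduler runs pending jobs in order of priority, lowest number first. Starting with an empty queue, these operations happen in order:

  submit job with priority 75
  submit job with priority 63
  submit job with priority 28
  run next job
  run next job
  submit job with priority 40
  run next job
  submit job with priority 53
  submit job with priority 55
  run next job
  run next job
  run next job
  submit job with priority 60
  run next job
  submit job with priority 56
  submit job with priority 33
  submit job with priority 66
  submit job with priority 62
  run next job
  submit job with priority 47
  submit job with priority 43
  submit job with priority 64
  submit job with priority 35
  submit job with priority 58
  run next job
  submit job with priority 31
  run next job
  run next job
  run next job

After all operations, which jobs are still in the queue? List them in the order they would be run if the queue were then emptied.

insert 75 → {75}
insert 63 → {63, 75}
insert 28 → {28, 63, 75}
run next job → 28; now {63, 75}
run next job → 63; now {75}
insert 40 → {40, 75}
run next job → 40; now {75}
insert 53 → {53, 75}
insert 55 → {53, 55, 75}
run next job → 53; now {55, 75}
run next job → 55; now {75}
run next job → 75; now {}
insert 60 → {60}
run next job → 60; now {}
insert 56 → {56}
insert 33 → {33, 56}
insert 66 → {33, 56, 66}
insert 62 → {33, 56, 62, 66}
run next job → 33; now {56, 62, 66}
insert 47 → {47, 56, 62, 66}
insert 43 → {43, 47, 56, 62, 66}
insert 64 → {43, 47, 56, 62, 64, 66}
insert 35 → {35, 43, 47, 56, 62, 64, 66}
insert 58 → {35, 43, 47, 56, 58, 62, 64, 66}
run next job → 35; now {43, 47, 56, 58, 62, 64, 66}
insert 31 → {31, 43, 47, 56, 58, 62, 64, 66}
run next job → 31; now {43, 47, 56, 58, 62, 64, 66}
run next job → 43; now {47, 56, 58, 62, 64, 66}
run next job → 47; now {56, 58, 62, 64, 66}

[56, 58, 62, 64, 66]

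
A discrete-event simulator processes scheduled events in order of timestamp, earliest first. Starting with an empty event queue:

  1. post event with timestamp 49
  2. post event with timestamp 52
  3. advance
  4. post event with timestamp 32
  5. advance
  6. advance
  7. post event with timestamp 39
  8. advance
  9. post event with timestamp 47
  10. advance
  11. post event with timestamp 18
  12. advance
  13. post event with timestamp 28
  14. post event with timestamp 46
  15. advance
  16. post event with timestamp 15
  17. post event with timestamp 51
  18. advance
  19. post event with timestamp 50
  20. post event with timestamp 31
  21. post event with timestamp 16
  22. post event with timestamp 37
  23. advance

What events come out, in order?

insert 49 → {49}
insert 52 → {49, 52}
advance → 49; now {52}
insert 32 → {32, 52}
advance → 32; now {52}
advance → 52; now {}
insert 39 → {39}
advance → 39; now {}
insert 47 → {47}
advance → 47; now {}
insert 18 → {18}
advance → 18; now {}
insert 28 → {28}
insert 46 → {28, 46}
advance → 28; now {46}
insert 15 → {15, 46}
insert 51 → {15, 46, 51}
advance → 15; now {46, 51}
insert 50 → {46, 50, 51}
insert 31 → {31, 46, 50, 51}
insert 16 → {16, 31, 46, 50, 51}
insert 37 → {16, 31, 37, 46, 50, 51}
advance → 16; now {31, 37, 46, 50, 51}

49, 32, 52, 39, 47, 18, 28, 15, 16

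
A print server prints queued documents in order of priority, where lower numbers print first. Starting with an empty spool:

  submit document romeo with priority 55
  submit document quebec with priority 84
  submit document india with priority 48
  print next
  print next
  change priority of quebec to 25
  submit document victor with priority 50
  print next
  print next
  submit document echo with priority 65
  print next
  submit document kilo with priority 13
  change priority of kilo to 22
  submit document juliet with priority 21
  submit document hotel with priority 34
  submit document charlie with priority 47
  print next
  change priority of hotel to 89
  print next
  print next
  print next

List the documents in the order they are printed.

add romeo (priority 55) → {romeo:55}
add quebec (priority 84) → {romeo:55, quebec:84}
add india (priority 48) → {india:48, romeo:55, quebec:84}
print next → india; now {romeo:55, quebec:84}
print next → romeo; now {quebec:84}
update quebec to priority 25 → {quebec:25}
add victor (priority 50) → {quebec:25, victor:50}
print next → quebec; now {victor:50}
print next → victor; now {}
add echo (priority 65) → {echo:65}
print next → echo; now {}
add kilo (priority 13) → {kilo:13}
update kilo to priority 22 → {kilo:22}
add juliet (priority 21) → {juliet:21, kilo:22}
add hotel (priority 34) → {juliet:21, kilo:22, hotel:34}
add charlie (priority 47) → {juliet:21, kilo:22, hotel:34, charlie:47}
print next → juliet; now {kilo:22, hotel:34, charlie:47}
update hotel to priority 89 → {kilo:22, charlie:47, hotel:89}
print next → kilo; now {charlie:47, hotel:89}
print next → charlie; now {hotel:89}
print next → hotel; now {}

india, romeo, quebec, victor, echo, juliet, kilo, charlie, hotel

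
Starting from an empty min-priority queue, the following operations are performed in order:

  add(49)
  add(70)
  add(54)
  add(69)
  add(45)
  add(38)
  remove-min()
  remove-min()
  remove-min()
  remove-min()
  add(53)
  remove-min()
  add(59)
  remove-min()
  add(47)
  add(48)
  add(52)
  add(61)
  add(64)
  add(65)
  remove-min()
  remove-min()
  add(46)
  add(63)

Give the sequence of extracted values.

38 → 45 → 49 → 54 → 53 → 59 → 47 → 48

insert 49 → {49}
insert 70 → {49, 70}
insert 54 → {49, 54, 70}
insert 69 → {49, 54, 69, 70}
insert 45 → {45, 49, 54, 69, 70}
insert 38 → {38, 45, 49, 54, 69, 70}
remove-min → 38; now {45, 49, 54, 69, 70}
remove-min → 45; now {49, 54, 69, 70}
remove-min → 49; now {54, 69, 70}
remove-min → 54; now {69, 70}
insert 53 → {53, 69, 70}
remove-min → 53; now {69, 70}
insert 59 → {59, 69, 70}
remove-min → 59; now {69, 70}
insert 47 → {47, 69, 70}
insert 48 → {47, 48, 69, 70}
insert 52 → {47, 48, 52, 69, 70}
insert 61 → {47, 48, 52, 61, 69, 70}
insert 64 → {47, 48, 52, 61, 64, 69, 70}
insert 65 → {47, 48, 52, 61, 64, 65, 69, 70}
remove-min → 47; now {48, 52, 61, 64, 65, 69, 70}
remove-min → 48; now {52, 61, 64, 65, 69, 70}
insert 46 → {46, 52, 61, 64, 65, 69, 70}
insert 63 → {46, 52, 61, 63, 64, 65, 69, 70}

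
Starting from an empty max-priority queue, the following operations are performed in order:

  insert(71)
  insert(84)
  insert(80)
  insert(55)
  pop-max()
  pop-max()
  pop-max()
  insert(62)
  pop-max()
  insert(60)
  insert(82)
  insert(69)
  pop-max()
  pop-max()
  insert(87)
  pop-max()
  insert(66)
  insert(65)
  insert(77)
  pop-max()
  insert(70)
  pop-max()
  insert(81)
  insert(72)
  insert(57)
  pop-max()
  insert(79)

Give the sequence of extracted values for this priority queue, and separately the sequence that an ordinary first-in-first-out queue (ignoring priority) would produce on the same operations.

priority queue: 84 → 80 → 71 → 62 → 82 → 69 → 87 → 77 → 70 → 81; FIFO queue: 71 → 84 → 80 → 55 → 62 → 60 → 82 → 69 → 87 → 66

insert 71 → {71}
insert 84 → {84, 71}
insert 80 → {84, 80, 71}
insert 55 → {84, 80, 71, 55}
pop-max → 84; now {80, 71, 55}
pop-max → 80; now {71, 55}
pop-max → 71; now {55}
insert 62 → {62, 55}
pop-max → 62; now {55}
insert 60 → {60, 55}
insert 82 → {82, 60, 55}
insert 69 → {82, 69, 60, 55}
pop-max → 82; now {69, 60, 55}
pop-max → 69; now {60, 55}
insert 87 → {87, 60, 55}
pop-max → 87; now {60, 55}
insert 66 → {66, 60, 55}
insert 65 → {66, 65, 60, 55}
insert 77 → {77, 66, 65, 60, 55}
pop-max → 77; now {66, 65, 60, 55}
insert 70 → {70, 66, 65, 60, 55}
pop-max → 70; now {66, 65, 60, 55}
insert 81 → {81, 66, 65, 60, 55}
insert 72 → {81, 72, 66, 65, 60, 55}
insert 57 → {81, 72, 66, 65, 60, 57, 55}
pop-max → 81; now {72, 66, 65, 60, 57, 55}
insert 79 → {79, 72, 66, 65, 60, 57, 55}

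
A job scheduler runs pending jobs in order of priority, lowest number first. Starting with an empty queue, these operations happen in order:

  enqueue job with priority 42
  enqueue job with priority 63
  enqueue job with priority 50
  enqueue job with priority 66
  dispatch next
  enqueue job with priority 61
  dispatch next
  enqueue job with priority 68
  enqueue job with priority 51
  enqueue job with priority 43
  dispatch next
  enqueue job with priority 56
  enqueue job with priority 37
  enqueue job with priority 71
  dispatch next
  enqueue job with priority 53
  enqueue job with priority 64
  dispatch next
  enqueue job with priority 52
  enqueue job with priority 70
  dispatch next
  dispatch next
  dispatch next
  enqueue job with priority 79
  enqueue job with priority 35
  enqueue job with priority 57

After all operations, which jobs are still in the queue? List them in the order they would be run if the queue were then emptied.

insert 42 → {42}
insert 63 → {42, 63}
insert 50 → {42, 50, 63}
insert 66 → {42, 50, 63, 66}
dispatch next → 42; now {50, 63, 66}
insert 61 → {50, 61, 63, 66}
dispatch next → 50; now {61, 63, 66}
insert 68 → {61, 63, 66, 68}
insert 51 → {51, 61, 63, 66, 68}
insert 43 → {43, 51, 61, 63, 66, 68}
dispatch next → 43; now {51, 61, 63, 66, 68}
insert 56 → {51, 56, 61, 63, 66, 68}
insert 37 → {37, 51, 56, 61, 63, 66, 68}
insert 71 → {37, 51, 56, 61, 63, 66, 68, 71}
dispatch next → 37; now {51, 56, 61, 63, 66, 68, 71}
insert 53 → {51, 53, 56, 61, 63, 66, 68, 71}
insert 64 → {51, 53, 56, 61, 63, 64, 66, 68, 71}
dispatch next → 51; now {53, 56, 61, 63, 64, 66, 68, 71}
insert 52 → {52, 53, 56, 61, 63, 64, 66, 68, 71}
insert 70 → {52, 53, 56, 61, 63, 64, 66, 68, 70, 71}
dispatch next → 52; now {53, 56, 61, 63, 64, 66, 68, 70, 71}
dispatch next → 53; now {56, 61, 63, 64, 66, 68, 70, 71}
dispatch next → 56; now {61, 63, 64, 66, 68, 70, 71}
insert 79 → {61, 63, 64, 66, 68, 70, 71, 79}
insert 35 → {35, 61, 63, 64, 66, 68, 70, 71, 79}
insert 57 → {35, 57, 61, 63, 64, 66, 68, 70, 71, 79}

[35, 57, 61, 63, 64, 66, 68, 70, 71, 79]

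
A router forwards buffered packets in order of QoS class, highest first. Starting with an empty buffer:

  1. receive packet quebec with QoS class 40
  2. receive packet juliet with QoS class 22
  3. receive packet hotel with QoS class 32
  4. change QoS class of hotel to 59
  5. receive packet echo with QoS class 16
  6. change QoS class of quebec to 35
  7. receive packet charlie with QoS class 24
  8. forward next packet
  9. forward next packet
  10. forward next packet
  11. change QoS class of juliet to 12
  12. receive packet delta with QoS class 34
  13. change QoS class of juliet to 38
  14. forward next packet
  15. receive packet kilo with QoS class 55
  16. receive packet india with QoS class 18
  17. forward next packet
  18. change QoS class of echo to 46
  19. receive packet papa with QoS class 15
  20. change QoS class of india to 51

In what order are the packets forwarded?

add quebec (QoS class 40) → {quebec:40}
add juliet (QoS class 22) → {quebec:40, juliet:22}
add hotel (QoS class 32) → {quebec:40, hotel:32, juliet:22}
update hotel to QoS class 59 → {hotel:59, quebec:40, juliet:22}
add echo (QoS class 16) → {hotel:59, quebec:40, juliet:22, echo:16}
update quebec to QoS class 35 → {hotel:59, quebec:35, juliet:22, echo:16}
add charlie (QoS class 24) → {hotel:59, quebec:35, charlie:24, juliet:22, echo:16}
forward next packet → hotel; now {quebec:35, charlie:24, juliet:22, echo:16}
forward next packet → quebec; now {charlie:24, juliet:22, echo:16}
forward next packet → charlie; now {juliet:22, echo:16}
update juliet to QoS class 12 → {echo:16, juliet:12}
add delta (QoS class 34) → {delta:34, echo:16, juliet:12}
update juliet to QoS class 38 → {juliet:38, delta:34, echo:16}
forward next packet → juliet; now {delta:34, echo:16}
add kilo (QoS class 55) → {kilo:55, delta:34, echo:16}
add india (QoS class 18) → {kilo:55, delta:34, india:18, echo:16}
forward next packet → kilo; now {delta:34, india:18, echo:16}
update echo to QoS class 46 → {echo:46, delta:34, india:18}
add papa (QoS class 15) → {echo:46, delta:34, india:18, papa:15}
update india to QoS class 51 → {india:51, echo:46, delta:34, papa:15}

hotel → quebec → charlie → juliet → kilo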